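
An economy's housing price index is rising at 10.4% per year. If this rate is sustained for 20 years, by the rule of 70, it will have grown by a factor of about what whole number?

approximately 8 times

70/10.4 ≈ 6.73 years per doubling.
20 years fits 3 doublings: 2^3 = 8.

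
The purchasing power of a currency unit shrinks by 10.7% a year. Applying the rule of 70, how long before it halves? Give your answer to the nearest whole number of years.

approximately 7 years

Falling at 10.7%, it halves about every 70/10.7 = 6.54 years.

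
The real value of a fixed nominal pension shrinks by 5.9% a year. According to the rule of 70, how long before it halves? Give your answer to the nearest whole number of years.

about 12 years

Falling at 5.9%, it halves about every 70/5.9 = 11.86 years.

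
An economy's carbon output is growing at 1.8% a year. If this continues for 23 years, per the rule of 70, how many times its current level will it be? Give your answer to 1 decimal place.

around 1.5 times

Doubling time ≈ 70/1.8 = 38.89 years.
23 years / 38.89 ≈ 0.59 doublings → factor 2^0.59 ≈ 1.5.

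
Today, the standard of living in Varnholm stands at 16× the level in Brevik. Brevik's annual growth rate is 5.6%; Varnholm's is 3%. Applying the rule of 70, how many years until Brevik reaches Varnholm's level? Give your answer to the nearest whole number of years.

≈ 108 years

The growth-rate gap is 5.6% − 3% = 2.6 percentage points.
So the ratio between them halves every 70/2.6 ≈ 26.92 years.
A 16× gap closes after 4 halvings: 4 × 26.92 ≈ 108 years.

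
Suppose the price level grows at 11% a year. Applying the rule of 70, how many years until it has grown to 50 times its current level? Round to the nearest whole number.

Doubling time ≈ 70/11 = 6.36 years.
Reaching 50× takes log₂(50) ≈ 5.64 doublings.
5.64 × 6.36 ≈ 36 years.

roughly 36 years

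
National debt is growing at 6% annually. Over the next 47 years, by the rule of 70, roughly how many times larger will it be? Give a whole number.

16 times

Doubling time ≈ 70/6 = 11.67 years.
47/11.67 ≈ 4 doublings, so about 2^4 = 16×.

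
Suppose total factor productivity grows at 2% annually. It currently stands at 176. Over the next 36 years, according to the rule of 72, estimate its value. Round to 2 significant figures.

about 350

It doubles every 72/2 ≈ 36.00 years, so 36 years is 1.00 doublings.
2^1.00 ≈ 2.00; 176 × 2.00 ≈ 350.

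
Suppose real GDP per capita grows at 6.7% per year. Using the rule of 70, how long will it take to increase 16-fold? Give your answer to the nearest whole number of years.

At 6.7% it doubles every 70/6.7 ≈ 10.45 years.
Getting to 16× needs 4 doublings: 4 × 10.45 ≈ 42 years.

roughly 42 years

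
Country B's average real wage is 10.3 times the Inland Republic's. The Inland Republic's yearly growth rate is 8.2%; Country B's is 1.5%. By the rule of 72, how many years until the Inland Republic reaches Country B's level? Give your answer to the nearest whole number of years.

approximately 36 years

the Inland Republic gains on Country B at 8.2% − 1.5% = 6.7 points a year.
At that relative rate the gap halves every 72/6.7 ≈ 10.75 years.
A 10.3 times gap takes log₂(10.3) ≈ 3.36 halvings to close: 3.36 × 10.75 ≈ 36 years.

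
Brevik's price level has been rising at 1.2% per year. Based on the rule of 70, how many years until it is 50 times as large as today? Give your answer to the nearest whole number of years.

approximately 329 years

Doubling time ≈ 70/1.2 = 58.33 years.
Reaching 50× takes log₂(50) ≈ 5.64 doublings.
5.64 × 58.33 ≈ 329 years.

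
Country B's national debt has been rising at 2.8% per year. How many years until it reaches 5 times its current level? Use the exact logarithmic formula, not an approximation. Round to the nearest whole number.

58 years

t = ln(5) / ln(1 + 0.028) = 1.6094 / 0.027615 ≈ 58.28.
≈ 58 years.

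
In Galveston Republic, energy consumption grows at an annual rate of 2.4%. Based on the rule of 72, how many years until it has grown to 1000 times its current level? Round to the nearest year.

At 2.4% it doubles every 72/2.4 ≈ 30.00 years.
Reaching 1000× takes log₂(1000) ≈ 9.97 doublings.
9.97 × 30.00 ≈ 299 years.

299 years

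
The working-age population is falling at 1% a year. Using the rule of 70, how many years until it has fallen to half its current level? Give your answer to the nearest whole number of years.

approximately 70 years

The rule works in reverse for decay: 70/1 ≈ 70.00 years to halve.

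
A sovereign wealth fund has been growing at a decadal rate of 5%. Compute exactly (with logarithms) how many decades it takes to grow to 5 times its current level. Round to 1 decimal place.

33.0 decades

t = ln(5) / ln(1 + 0.05) = 1.6094 / 0.048790 ≈ 32.99.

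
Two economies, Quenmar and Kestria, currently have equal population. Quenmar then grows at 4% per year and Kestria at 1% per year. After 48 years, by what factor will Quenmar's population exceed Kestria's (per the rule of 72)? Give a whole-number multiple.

4 times

Rate gap = 4% − 1% = 3 points.
The ratio doubles every 72/3 ≈ 24.00 years.
48/24.00 ≈ 2.00 doublings → ratio ≈ 2^2.00 ≈ 4.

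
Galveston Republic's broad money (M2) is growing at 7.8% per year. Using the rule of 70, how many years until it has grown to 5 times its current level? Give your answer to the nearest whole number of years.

Doubling time ≈ 70/7.8 = 8.97 years.
5× is log₂ 5 ≈ 2.32 doublings, so ≈ 2.32 × 8.97 = 21 years.

21 years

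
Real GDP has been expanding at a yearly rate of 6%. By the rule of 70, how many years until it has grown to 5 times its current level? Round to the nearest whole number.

At 6% it doubles every 70/6 ≈ 11.67 years.
Reaching 5× takes log₂(5) ≈ 2.32 doublings.
2.32 × 11.67 ≈ 27 years.

approximately 27 years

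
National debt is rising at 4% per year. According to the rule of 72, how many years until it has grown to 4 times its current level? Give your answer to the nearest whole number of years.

At 4% it doubles every 72/4 ≈ 18.00 years.
4× is 2 doublings, so 2 × 18.00 ≈ 36 years.

around 36 years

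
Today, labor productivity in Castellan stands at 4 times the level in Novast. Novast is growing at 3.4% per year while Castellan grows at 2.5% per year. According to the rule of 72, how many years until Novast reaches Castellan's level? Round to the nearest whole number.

about 160 years

What matters is the difference: 0.9 pp.
Rule of 72 on the gap: the ratio halves every 72/0.9 ≈ 80.00 years.
A 4 times gap closes after 2 halvings: 2 × 80.00 ≈ 160 years.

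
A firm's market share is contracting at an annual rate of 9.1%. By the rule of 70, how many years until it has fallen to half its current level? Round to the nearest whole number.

around 8 years

Halving time ≈ 70 / 9.1 = 7.69 → 8 years.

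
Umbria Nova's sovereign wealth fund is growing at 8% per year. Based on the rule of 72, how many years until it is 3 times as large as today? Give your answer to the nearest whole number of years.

approximately 14 years

One doubling takes 72/8 = 9.00 years.
3× is log₂ 3 ≈ 1.58 doublings, so ≈ 1.58 × 9.00 = 14 years.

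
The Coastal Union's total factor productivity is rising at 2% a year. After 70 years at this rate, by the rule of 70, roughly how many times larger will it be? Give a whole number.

≈ 4 times

At 2% one doubling takes ≈ 35.00 years; 70 years is 2 of them, so ×4.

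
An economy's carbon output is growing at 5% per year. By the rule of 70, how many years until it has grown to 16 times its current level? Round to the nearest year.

One doubling takes 70/5 = 14.00 years.
Getting to 16× needs 4 doublings: 4 × 14.00 ≈ 56 years.

around 56 years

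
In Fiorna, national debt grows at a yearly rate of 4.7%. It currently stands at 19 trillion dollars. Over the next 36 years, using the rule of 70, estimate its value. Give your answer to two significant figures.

about 100 trillion dollars

Doubling time ≈ 70/4.7 = 14.89 years.
36 years is 36/14.89 ≈ 2.42 doublings, a factor of 2^2.42 ≈ 5.35.
19 × 5.35 ≈ 100 trillion dollars.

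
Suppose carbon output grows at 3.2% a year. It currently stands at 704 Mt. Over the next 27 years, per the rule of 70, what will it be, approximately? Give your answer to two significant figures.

It doubles every 70/3.2 ≈ 21.88 years, so 27 years is 1.23 doublings.
2^1.23 ≈ 2.35; 704 × 2.35 ≈ 1700 Mt.

around 1700 Mt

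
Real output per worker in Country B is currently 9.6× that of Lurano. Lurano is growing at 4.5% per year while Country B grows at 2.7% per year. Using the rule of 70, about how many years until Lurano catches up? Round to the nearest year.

127 years

Lurano gains on Country B at 4.5% − 2.7% = 1.8 points a year.
At that relative rate the gap halves every 70/1.8 ≈ 38.89 years.
A 9.6× gap takes log₂(9.6) ≈ 3.26 halvings to close: 3.26 × 38.89 ≈ 127 years.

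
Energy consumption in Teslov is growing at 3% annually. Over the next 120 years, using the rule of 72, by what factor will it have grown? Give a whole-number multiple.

Doubling time ≈ 72/3 = 24.00 years.
120/24.00 ≈ 5 doublings, so about 2^5 = 32×.

about 32 times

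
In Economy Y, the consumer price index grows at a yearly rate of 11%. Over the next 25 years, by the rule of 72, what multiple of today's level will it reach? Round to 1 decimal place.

Doubling time ≈ 72/11 = 6.55 years.
25 years / 6.55 ≈ 3.82 doublings → factor 2^3.82 ≈ 14.1.

roughly 14.1 times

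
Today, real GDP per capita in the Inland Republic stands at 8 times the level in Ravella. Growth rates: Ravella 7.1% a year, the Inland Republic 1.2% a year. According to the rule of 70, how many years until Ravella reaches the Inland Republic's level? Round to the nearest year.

approximately 36 years

Ravella gains on the Inland Republic at 7.1% − 1.2% = 5.9 points a year.
At that relative rate the gap halves every 70/5.9 ≈ 11.86 years.
An 8 times gap closes after 3 halvings: 3 × 11.86 ≈ 36 years.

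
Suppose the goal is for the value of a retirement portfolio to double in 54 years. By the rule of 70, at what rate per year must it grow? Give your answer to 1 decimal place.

70 / 54 ≈ 1.30, so about 1.3% per year.

around 1.3%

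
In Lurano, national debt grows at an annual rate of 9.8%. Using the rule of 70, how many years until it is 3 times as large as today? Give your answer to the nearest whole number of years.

One doubling takes 70/9.8 = 7.14 years.
3× is log₂ 3 ≈ 1.58 doublings, so ≈ 1.58 × 7.14 = 11 years.

approximately 11 years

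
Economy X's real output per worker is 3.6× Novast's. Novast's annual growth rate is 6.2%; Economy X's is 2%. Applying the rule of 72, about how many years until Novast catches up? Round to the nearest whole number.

32 years

The growth-rate gap is 6.2% − 2% = 4.2 percentage points.
So the ratio between them halves every 72/4.2 ≈ 17.14 years.
A 3.6× gap takes log₂(3.6) ≈ 1.85 halvings to close: 1.85 × 17.14 ≈ 32 years.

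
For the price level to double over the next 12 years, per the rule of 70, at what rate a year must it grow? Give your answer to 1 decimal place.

70 / 12 ≈ 5.83, so about 5.8% a year.

≈ 5.8% a year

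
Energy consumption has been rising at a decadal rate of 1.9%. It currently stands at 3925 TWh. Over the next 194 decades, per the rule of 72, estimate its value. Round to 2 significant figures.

It doubles every 72/1.9 ≈ 37.89 decades, so 194 decades is 5.12 doublings.
2^5.12 ≈ 34.78; 3925 × 34.78 ≈ 140000 TWh.

≈ 140000 TWh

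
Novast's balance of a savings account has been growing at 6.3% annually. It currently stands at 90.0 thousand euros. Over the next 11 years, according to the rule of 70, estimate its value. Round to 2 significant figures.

≈ 180 thousand euros

Doubling time ≈ 70/6.3 = 11.11 years.
11 years is 11/11.11 ≈ 0.99 doublings, a factor of 2^0.99 ≈ 1.99.
90.0 × 1.99 ≈ 180 thousand euros.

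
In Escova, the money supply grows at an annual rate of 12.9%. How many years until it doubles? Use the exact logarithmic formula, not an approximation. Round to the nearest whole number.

t = ln(2) / ln(1 + 0.129) = 0.6931 / 0.121332 ≈ 5.71.
≈ 6 years.

6 years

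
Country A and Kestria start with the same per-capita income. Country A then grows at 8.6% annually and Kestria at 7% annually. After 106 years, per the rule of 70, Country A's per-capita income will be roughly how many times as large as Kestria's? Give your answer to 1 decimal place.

about 5.4 times

Rate gap = 8.6% − 7% = 1.6 points.
The ratio doubles every 70/1.6 ≈ 43.75 years.
106/43.75 ≈ 2.42 doublings → ratio ≈ 2^2.42 ≈ 5.4.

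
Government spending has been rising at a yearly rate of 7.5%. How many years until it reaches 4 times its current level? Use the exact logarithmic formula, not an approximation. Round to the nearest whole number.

t = ln(4) / ln(1 + 0.075) = 1.3863 / 0.072321 ≈ 19.17.
≈ 19 years.

19 years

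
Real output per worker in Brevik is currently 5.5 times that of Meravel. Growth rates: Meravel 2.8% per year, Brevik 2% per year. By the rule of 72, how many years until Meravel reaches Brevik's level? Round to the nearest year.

approximately 221 years

The growth-rate gap is 2.8% − 2% = 0.8 percentage points.
So the ratio between them halves every 72/0.8 ≈ 90.00 years.
A 5.5 times gap takes log₂(5.5) ≈ 2.46 halvings to close: 2.46 × 90.00 ≈ 221 years.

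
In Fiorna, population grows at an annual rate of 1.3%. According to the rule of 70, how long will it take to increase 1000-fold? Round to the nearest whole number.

One doubling takes 70/1.3 = 53.85 years.
Reaching 1000× takes log₂(1000) ≈ 9.97 doublings.
9.97 × 53.85 ≈ 537 years.

537 years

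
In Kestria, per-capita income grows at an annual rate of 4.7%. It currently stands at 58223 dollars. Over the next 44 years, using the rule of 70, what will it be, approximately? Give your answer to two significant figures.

≈ 450000 dollars

It doubles every 70/4.7 ≈ 14.89 years, so 44 years is 2.96 doublings.
2^2.96 ≈ 7.78; 58223 × 7.78 ≈ 450000 dollars.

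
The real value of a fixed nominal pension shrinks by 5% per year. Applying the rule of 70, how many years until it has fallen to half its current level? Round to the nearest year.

Falling at 5%, it halves about every 70/5 = 14.00 years.

≈ 14 years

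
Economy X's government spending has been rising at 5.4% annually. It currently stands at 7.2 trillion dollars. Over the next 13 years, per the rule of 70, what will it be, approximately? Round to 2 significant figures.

It doubles every 70/5.4 ≈ 12.96 years, so 13 years is 1.00 doublings.
2^1.00 ≈ 2.00; 7.2 × 2.00 ≈ 14 trillion dollars.

about 14 trillion dollars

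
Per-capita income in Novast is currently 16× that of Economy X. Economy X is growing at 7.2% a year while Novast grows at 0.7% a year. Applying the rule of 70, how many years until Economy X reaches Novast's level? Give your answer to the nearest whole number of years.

around 43 years

Economy X gains on Novast at 7.2% − 0.7% = 6.5 points a year.
At that relative rate the gap halves every 70/6.5 ≈ 10.77 years.
A 16× gap closes after 4 halvings: 4 × 10.77 ≈ 43 years.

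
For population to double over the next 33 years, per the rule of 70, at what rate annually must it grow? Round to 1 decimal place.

around 2.1% annually

70 / 33 ≈ 2.12, so about 2.1% annually.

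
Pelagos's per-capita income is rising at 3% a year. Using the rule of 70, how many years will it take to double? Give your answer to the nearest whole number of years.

70/3 ≈ 23.33, so it doubles roughly every 23 years.

around 23 years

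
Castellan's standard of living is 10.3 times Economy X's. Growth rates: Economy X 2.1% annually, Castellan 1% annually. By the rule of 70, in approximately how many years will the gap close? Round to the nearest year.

The growth-rate gap is 2.1% − 1% = 1.1 percentage points.
So the ratio between them halves every 70/1.1 ≈ 63.64 years.
A 10.3 times gap takes log₂(10.3) ≈ 3.36 halvings to close: 3.36 × 63.64 ≈ 214 years.

approximately 214 years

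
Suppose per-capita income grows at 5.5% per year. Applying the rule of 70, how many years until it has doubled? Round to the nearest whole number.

about 13 years

Doubling time ≈ 70 / 5.5 = 12.73 years.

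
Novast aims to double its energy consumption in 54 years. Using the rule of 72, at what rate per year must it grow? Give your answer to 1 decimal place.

about 1.3%

72 / 54 ≈ 1.33, so about 1.3% per year.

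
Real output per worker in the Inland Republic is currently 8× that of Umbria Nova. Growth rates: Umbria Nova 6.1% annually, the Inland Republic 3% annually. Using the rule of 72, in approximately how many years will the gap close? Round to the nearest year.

≈ 70 years

The growth-rate gap is 6.1% − 3% = 3.1 percentage points.
So the ratio between them halves every 72/3.1 ≈ 23.23 years.
An 8× gap closes after 3 halvings: 3 × 23.23 ≈ 70 years.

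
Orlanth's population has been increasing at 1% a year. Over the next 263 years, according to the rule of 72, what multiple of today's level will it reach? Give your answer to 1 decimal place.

Doubles every ≈ 72.00 years (72/1).
263 years is 3.65 doublings; 2^3.65 ≈ 12.6×.

around 12.6 times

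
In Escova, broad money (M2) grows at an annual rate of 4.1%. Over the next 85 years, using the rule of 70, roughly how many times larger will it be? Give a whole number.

≈ 32 times

70/4.1 ≈ 17.07 years per doubling.
85 years fits 5 doublings: 2^5 = 32.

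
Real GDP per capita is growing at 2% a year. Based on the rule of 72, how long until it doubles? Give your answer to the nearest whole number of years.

approximately 36 years

Doubling time ≈ 72 / 2 = 36.00 years.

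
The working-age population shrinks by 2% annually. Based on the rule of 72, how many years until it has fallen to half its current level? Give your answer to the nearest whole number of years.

approximately 36 years

Halving time ≈ 72 / 2 = 36.00 → 36 years.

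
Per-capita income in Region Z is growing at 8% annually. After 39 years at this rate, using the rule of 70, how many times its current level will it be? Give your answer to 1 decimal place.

≈ 22.0 times

Doubling time ≈ 70/8 = 8.75 years.
39 years / 8.75 ≈ 4.46 doublings → factor 2^4.46 ≈ 22.0.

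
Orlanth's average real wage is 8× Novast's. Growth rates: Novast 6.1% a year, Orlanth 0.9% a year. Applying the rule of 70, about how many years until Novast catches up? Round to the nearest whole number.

Novast gains on Orlanth at 6.1% − 0.9% = 5.2 points a year.
At that relative rate the gap halves every 70/5.2 ≈ 13.46 years.
An 8× gap closes after 3 halvings: 3 × 13.46 ≈ 40 years.

≈ 40 years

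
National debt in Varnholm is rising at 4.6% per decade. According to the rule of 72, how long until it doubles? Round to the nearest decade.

72/4.6 ≈ 15.65, so it doubles roughly every 16 decades.

about 16 decades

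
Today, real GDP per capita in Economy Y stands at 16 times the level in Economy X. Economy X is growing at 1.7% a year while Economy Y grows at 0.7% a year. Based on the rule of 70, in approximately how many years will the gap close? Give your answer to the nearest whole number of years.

around 280 years

What matters is the difference: 1 pp.
Rule of 70 on the gap: the ratio halves every 70/1 ≈ 70.00 years.
A 16 times gap closes after 4 halvings: 4 × 70.00 ≈ 280 years.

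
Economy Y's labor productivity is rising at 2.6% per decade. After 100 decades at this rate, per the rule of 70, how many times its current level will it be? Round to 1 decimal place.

Doubles every ≈ 26.92 decades (70/2.6).
100 decades is 3.71 doublings; 2^3.71 ≈ 13.1×.

around 13.1 times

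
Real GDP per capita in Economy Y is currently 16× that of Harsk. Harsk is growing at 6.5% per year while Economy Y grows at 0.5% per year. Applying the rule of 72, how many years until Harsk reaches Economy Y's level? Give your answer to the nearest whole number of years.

The growth-rate gap is 6.5% − 0.5% = 6 percentage points.
So the ratio between them halves every 72/6 ≈ 12.00 years.
A 16× gap closes after 4 halvings: 4 × 12.00 ≈ 48 years.

48 years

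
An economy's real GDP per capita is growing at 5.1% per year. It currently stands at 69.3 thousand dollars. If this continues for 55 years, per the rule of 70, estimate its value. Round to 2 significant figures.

roughly 1100 thousand dollars

Doubling time ≈ 70/5.1 = 13.73 years.
55 years is 55/13.73 ≈ 4.01 doublings, a factor of 2^4.01 ≈ 16.11.
69.3 × 16.11 ≈ 1100 thousand dollars.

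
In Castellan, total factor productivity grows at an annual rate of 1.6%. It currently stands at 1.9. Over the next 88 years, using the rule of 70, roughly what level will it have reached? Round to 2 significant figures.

around 7.7

Doubling time ≈ 70/1.6 = 43.75 years.
88 years is 88/43.75 ≈ 2.01 doublings, a factor of 2^2.01 ≈ 4.03.
1.9 × 4.03 ≈ 7.7.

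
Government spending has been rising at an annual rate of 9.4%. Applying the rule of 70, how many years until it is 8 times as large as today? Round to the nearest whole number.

≈ 22 years

One doubling takes 70/9.4 = 7.45 years.
Getting to 8× needs 3 doublings: 3 × 7.45 ≈ 22 years.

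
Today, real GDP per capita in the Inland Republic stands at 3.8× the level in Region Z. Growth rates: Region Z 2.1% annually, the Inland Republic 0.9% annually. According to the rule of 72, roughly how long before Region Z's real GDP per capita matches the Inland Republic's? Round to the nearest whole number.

roughly 116 years

What matters is the difference: 1.2 pp.
Rule of 72 on the gap: the ratio halves every 72/1.2 ≈ 60.00 years.
A 3.8× gap takes log₂(3.8) ≈ 1.93 halvings to close: 1.93 × 60.00 ≈ 116 years.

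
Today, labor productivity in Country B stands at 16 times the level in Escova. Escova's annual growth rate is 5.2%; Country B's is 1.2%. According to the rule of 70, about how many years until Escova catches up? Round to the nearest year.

The growth-rate gap is 5.2% − 1.2% = 4 percentage points.
So the ratio between them halves every 70/4 ≈ 17.50 years.
A 16 times gap closes after 4 halvings: 4 × 17.50 ≈ 70 years.

around 70 years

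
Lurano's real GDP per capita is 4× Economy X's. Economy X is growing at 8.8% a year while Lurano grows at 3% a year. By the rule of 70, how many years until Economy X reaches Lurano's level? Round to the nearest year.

24 years

The growth-rate gap is 8.8% − 3% = 5.8 percentage points.
So the ratio between them halves every 70/5.8 ≈ 12.07 years.
A 4× gap closes after 2 halvings: 2 × 12.07 ≈ 24 years.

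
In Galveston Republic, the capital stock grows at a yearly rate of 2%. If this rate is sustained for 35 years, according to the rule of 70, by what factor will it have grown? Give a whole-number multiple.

about 2 times

70/2 ≈ 35.00 years per doubling.
35 years fits 1 doubling: 2^1 = 2.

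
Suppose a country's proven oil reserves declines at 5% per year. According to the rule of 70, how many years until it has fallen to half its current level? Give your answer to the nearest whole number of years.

Falling at 5%, it halves about every 70/5 = 14.00 years.

approximately 14 years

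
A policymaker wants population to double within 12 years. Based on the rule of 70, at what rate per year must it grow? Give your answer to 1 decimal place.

70 / 12 ≈ 5.83, so about 5.8% per year.

around 5.8%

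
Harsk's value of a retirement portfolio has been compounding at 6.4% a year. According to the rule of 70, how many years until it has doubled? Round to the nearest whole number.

roughly 11 years

At 6.4%, doubling takes about 70/6.4 = 10.94 years.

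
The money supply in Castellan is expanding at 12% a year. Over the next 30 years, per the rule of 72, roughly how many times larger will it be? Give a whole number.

approximately 32 times

Doubling time ≈ 72/12 = 6.00 years.
30/6.00 ≈ 5 doublings, so about 2^5 = 32×.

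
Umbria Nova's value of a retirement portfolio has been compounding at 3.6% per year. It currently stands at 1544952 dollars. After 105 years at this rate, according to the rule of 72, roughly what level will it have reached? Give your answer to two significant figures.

It doubles every 72/3.6 ≈ 20.00 years, so 105 years is 5.25 doublings.
2^5.25 ≈ 38.05; 1544952 × 38.05 ≈ 59000000 dollars.

about 59000000 dollars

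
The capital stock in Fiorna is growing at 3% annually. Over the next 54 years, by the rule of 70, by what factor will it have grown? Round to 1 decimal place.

roughly 5.0 times

Doubles every ≈ 23.33 years (70/3).
54 years is 2.31 doublings; 2^2.31 ≈ 5.0×.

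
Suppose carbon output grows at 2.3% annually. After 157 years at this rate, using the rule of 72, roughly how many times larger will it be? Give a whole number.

72/2.3 ≈ 31.30 years per doubling.
157 years fits 5 doublings: 2^5 = 32.

approximately 32 times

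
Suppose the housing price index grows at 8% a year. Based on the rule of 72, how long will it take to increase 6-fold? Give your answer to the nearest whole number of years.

approximately 23 years

Doubling time ≈ 72/8 = 9.00 years.
6× is log₂ 6 ≈ 2.58 doublings, so ≈ 2.58 × 9.00 = 23 years.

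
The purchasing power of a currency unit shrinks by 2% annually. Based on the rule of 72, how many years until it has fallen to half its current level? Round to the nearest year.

about 36 years

The rule works in reverse for decay: 72/2 ≈ 36.00 years to halve.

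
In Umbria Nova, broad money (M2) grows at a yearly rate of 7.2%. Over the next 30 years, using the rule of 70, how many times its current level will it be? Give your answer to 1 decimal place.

roughly 8.5 times

Doubling time ≈ 70/7.2 = 9.72 years.
30 years / 9.72 ≈ 3.09 doublings → factor 2^3.09 ≈ 8.5.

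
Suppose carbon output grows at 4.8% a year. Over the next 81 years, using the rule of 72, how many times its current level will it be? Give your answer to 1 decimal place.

roughly 42.2 times

Doubles every ≈ 15.00 years (72/4.8).
81 years is 5.40 doublings; 2^5.40 ≈ 42.2×.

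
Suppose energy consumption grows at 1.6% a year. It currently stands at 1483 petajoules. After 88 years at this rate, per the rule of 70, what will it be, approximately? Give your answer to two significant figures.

It doubles every 70/1.6 ≈ 43.75 years, so 88 years is 2.01 doublings.
2^2.01 ≈ 4.03; 1483 × 4.03 ≈ 6000 petajoules.

around 6000 petajoules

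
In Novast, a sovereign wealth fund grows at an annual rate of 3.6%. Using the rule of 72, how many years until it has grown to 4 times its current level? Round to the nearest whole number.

around 40 years

At 3.6% it doubles every 72/3.6 ≈ 20.00 years.
4× is 2 doublings, so 2 × 20.00 ≈ 40 years.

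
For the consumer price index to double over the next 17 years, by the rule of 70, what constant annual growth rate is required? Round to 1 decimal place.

70 / 17 ≈ 4.12, so about 4.1% a year.

4.1%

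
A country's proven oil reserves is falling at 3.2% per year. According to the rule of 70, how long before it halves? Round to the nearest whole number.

22 years

Halving time ≈ 70 / 3.2 = 21.88 → 22 years.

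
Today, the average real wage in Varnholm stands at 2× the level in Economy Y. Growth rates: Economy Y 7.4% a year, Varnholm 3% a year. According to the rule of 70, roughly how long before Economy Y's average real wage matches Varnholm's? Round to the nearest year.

roughly 16 years

The growth-rate gap is 7.4% − 3% = 4.4 percentage points.
So the ratio between them halves every 70/4.4 ≈ 15.91 years.
A 2× gap closes after 1 halving: 1 × 15.91 ≈ 16 years.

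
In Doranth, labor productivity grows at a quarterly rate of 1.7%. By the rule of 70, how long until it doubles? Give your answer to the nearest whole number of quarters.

≈ 41 quarters

Doubling time ≈ 70 / 1.7 = 41.18 quarters.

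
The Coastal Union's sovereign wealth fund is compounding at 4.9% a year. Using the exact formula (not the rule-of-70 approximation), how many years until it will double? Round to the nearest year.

14 years

t = ln(2) / ln(1 + 0.049) = 0.6931 / 0.047837 ≈ 14.49.
≈ 14 years.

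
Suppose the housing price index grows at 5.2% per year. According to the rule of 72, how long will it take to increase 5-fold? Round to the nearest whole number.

At 5.2% it doubles every 72/5.2 ≈ 13.85 years.
5× is log₂ 5 ≈ 2.32 doublings, so ≈ 2.32 × 13.85 = 32 years.

around 32 years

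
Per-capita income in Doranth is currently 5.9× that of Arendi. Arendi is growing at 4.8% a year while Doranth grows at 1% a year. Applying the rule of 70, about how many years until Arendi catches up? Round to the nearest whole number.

The growth-rate gap is 4.8% − 1% = 3.8 percentage points.
So the ratio between them halves every 70/3.8 ≈ 18.42 years.
A 5.9× gap takes log₂(5.9) ≈ 2.56 halvings to close: 2.56 × 18.42 ≈ 47 years.

around 47 years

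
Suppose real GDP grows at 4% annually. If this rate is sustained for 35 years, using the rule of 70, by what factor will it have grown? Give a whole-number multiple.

around 4 times

Doubling time ≈ 70/4 = 17.50 years.
35/17.50 ≈ 2 doublings, so about 2^2 = 4×.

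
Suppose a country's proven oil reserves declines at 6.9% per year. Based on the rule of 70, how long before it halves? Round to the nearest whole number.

Falling at 6.9%, it halves about every 70/6.9 = 10.14 years.

approximately 10 years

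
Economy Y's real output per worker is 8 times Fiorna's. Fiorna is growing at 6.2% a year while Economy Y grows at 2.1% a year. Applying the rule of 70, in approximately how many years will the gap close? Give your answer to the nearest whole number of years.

What matters is the difference: 4.1 pp.
Rule of 70 on the gap: the ratio halves every 70/4.1 ≈ 17.07 years.
An 8 times gap closes after 3 halvings: 3 × 17.07 ≈ 51 years.

around 51 years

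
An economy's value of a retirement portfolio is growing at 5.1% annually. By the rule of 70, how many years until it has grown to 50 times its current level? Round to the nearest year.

Doubling time ≈ 70/5.1 = 13.73 years.
Reaching 50× takes log₂(50) ≈ 5.64 doublings.
5.64 × 13.73 ≈ 77 years.

roughly 77 years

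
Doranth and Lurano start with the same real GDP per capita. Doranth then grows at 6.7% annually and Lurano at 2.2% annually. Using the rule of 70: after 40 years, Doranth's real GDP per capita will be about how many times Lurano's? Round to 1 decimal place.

roughly 5.9 times

Only the 4.5-point difference matters.
70/4.5 ≈ 15.56 years per doubling of the ratio; 40 years gives 2.57 doublings, so ≈ 5.9×.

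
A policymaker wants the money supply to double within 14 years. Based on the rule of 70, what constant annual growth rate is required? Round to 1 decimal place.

70 / 14 ≈ 5.00, so about 5.0% a year.

approximately 5.0%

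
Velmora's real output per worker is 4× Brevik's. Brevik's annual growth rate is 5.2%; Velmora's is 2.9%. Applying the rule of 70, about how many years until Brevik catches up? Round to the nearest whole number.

61 years

What matters is the difference: 2.3 pp.
Rule of 70 on the gap: the ratio halves every 70/2.3 ≈ 30.43 years.
A 4× gap closes after 2 halvings: 2 × 30.43 ≈ 61 years.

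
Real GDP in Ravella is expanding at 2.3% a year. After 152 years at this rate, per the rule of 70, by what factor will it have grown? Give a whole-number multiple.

70/2.3 ≈ 30.43 years per doubling.
152 years fits 5 doublings: 2^5 = 32.

about 32 times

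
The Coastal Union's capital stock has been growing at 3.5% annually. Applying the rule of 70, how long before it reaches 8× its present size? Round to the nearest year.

roughly 60 years

Doubling time ≈ 70/3.5 = 20.00 years.
Getting to 8× needs 3 doublings: 3 × 20.00 ≈ 60 years.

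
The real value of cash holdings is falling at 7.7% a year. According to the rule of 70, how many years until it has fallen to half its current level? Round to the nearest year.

about 9 years

Halving time ≈ 70 / 7.7 = 9.09 → 9 years.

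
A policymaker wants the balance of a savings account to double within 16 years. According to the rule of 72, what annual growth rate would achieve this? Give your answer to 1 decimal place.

72 / 16 ≈ 4.50, so about 4.5% a year.

4.5%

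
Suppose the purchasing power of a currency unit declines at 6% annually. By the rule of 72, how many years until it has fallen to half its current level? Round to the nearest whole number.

The rule works in reverse for decay: 72/6 ≈ 12.00 years to halve.

roughly 12 years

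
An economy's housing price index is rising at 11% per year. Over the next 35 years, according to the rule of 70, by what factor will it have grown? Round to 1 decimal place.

about 45.3 times

Doubles every ≈ 6.36 years (70/11).
35 years is 5.50 doublings; 2^5.50 ≈ 45.3×.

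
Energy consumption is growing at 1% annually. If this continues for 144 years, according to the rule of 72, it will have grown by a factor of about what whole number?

roughly 4 times

Doubling time ≈ 72/1 = 72.00 years.
144/72.00 ≈ 2 doublings, so about 2^2 = 4×.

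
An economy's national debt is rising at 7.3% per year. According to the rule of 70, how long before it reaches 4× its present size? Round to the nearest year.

around 19 years

One doubling takes 70/7.3 = 9.59 years.
4 = 2^2, so 2 doublings → 19 years.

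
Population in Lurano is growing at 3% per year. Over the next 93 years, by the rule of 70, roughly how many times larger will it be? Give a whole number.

Doubling time ≈ 70/3 = 23.33 years.
93/23.33 ≈ 4 doublings, so about 2^4 = 16×.

approximately 16 times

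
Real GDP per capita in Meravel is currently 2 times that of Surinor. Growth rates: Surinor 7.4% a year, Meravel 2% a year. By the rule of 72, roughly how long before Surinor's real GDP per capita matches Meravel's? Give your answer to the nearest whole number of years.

approximately 13 years

What matters is the difference: 5.4 pp.
Rule of 72 on the gap: the ratio halves every 72/5.4 ≈ 13.33 years.
A 2 times gap closes after 1 halving: 1 × 13.33 ≈ 13 years.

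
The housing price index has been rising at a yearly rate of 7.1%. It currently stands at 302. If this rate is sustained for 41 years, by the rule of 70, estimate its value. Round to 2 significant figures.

Doubling time ≈ 70/7.1 = 9.86 years.
41 years is 41/9.86 ≈ 4.16 doublings, a factor of 2^4.16 ≈ 17.88.
302 × 17.88 ≈ 5400.

about 5400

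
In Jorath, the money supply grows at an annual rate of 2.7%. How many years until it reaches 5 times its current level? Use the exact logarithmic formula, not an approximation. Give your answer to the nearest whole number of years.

t = ln(5) / ln(1 + 0.027) = 1.6094 / 0.026642 ≈ 60.41.
≈ 60 years.

60 years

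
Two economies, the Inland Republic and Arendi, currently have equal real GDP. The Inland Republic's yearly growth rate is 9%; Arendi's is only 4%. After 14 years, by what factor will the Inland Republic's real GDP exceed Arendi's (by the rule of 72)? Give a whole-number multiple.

roughly 2 times

the Inland Republic pulls ahead at 5 pp per year, so the ratio doubles every 72/5 ≈ 14.40 years.
In 14 years that's 0.97 doublings: 2^0.97 ≈ 2.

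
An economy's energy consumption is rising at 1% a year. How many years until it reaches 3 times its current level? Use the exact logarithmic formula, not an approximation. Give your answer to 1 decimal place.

110.4 years

t = ln(3) / ln(1 + 0.01) = 1.0986 / 0.009950 ≈ 110.41.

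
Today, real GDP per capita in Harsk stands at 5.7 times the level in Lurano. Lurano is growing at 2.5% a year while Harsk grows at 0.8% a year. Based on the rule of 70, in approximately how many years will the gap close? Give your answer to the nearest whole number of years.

What matters is the difference: 1.7 pp.
Rule of 70 on the gap: the ratio halves every 70/1.7 ≈ 41.18 years.
A 5.7 times gap takes log₂(5.7) ≈ 2.51 halvings to close: 2.51 × 41.18 ≈ 103 years.

103 years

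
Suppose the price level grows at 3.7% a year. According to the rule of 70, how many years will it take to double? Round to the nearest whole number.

70/3.7 ≈ 18.92, so it doubles roughly every 19 years.

≈ 19 years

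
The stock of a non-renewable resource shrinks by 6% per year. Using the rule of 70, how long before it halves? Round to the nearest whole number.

approximately 12 years

The rule works in reverse for decay: 70/6 ≈ 11.67 years to halve.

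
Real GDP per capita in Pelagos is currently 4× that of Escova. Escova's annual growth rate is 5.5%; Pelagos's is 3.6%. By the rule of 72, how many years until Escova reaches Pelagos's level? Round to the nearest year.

Escova gains on Pelagos at 5.5% − 3.6% = 1.9 points a year.
At that relative rate the gap halves every 72/1.9 ≈ 37.89 years.
A 4× gap closes after 2 halvings: 2 × 37.89 ≈ 76 years.

roughly 76 years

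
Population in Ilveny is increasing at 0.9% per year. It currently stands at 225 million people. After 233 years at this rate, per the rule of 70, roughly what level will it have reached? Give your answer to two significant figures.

around 1800 million people

It doubles every 70/0.9 ≈ 77.78 years, so 233 years is 3.00 doublings.
2^3.00 ≈ 8.00; 225 × 8.00 ≈ 1800 million people.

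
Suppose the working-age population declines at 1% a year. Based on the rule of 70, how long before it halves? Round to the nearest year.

Halving time ≈ 70 / 1 = 70.00 → 70 years.

about 70 years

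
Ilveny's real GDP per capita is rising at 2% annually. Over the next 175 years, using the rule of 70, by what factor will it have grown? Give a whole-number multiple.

Doubling time ≈ 70/2 = 35.00 years.
175/35.00 ≈ 5 doublings, so about 2^5 = 32×.

around 32 times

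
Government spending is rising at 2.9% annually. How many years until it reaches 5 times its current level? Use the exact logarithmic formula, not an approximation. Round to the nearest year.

t = ln(5) / ln(1 + 0.029) = 1.6094 / 0.028587 ≈ 56.30.
≈ 56 years.

56 years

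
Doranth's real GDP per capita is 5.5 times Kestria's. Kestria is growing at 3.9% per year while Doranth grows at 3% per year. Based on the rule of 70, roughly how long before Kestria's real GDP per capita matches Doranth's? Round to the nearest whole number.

≈ 191 years

What matters is the difference: 0.9 pp.
Rule of 70 on the gap: the ratio halves every 70/0.9 ≈ 77.78 years.
A 5.5 times gap takes log₂(5.5) ≈ 2.46 halvings to close: 2.46 × 77.78 ≈ 191 years.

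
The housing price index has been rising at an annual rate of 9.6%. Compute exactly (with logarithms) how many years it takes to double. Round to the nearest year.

t = ln(2) / ln(1 + 0.096) = 0.6931 / 0.091667 ≈ 7.56.
≈ 8 years.

8 years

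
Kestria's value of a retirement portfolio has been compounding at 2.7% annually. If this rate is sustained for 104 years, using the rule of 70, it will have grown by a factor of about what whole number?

roughly 16 times

At 2.7% one doubling takes ≈ 25.93 years; 104 years is 4 of them, so ×16.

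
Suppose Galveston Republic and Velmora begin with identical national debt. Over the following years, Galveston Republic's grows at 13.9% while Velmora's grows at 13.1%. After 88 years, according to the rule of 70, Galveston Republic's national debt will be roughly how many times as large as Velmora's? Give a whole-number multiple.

Only the 0.8-point difference matters.
70/0.8 ≈ 87.50 years per doubling of the ratio; 88 years gives 1.01 doublings, so ≈ 2×.

approximately 2 times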